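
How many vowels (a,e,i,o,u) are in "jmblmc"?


Input: jmblmc
Checking each character:
  'j' at position 0: consonant
  'm' at position 1: consonant
  'b' at position 2: consonant
  'l' at position 3: consonant
  'm' at position 4: consonant
  'c' at position 5: consonant
Total vowels: 0

0


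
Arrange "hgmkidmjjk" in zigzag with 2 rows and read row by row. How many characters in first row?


Zigzag "hgmkidmjjk" into 2 rows:
Placing characters:
  'h' => row 0
  'g' => row 1
  'm' => row 0
  'k' => row 1
  'i' => row 0
  'd' => row 1
  'm' => row 0
  'j' => row 1
  'j' => row 0
  'k' => row 1
Rows:
  Row 0: "hmimj"
  Row 1: "gkdjk"
First row length: 5

5


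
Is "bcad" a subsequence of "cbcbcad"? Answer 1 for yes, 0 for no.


Check if "bcad" is a subsequence of "cbcbcad"
Greedy scan:
  Position 0 ('c'): no match needed
  Position 1 ('b'): matches sub[0] = 'b'
  Position 2 ('c'): matches sub[1] = 'c'
  Position 3 ('b'): no match needed
  Position 4 ('c'): no match needed
  Position 5 ('a'): matches sub[2] = 'a'
  Position 6 ('d'): matches sub[3] = 'd'
All 4 characters matched => is a subsequence

1


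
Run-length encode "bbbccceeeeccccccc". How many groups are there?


Input: bbbccceeeeccccccc
Scanning for consecutive runs:
  Group 1: 'b' x 3 (positions 0-2)
  Group 2: 'c' x 3 (positions 3-5)
  Group 3: 'e' x 4 (positions 6-9)
  Group 4: 'c' x 7 (positions 10-16)
Total groups: 4

4


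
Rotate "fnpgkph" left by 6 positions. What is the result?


Input: "fnpgkph", rotate left by 6
First 6 characters: "fnpgkp"
Remaining characters: "h"
Concatenate remaining + first: "h" + "fnpgkp" = "hfnpgkp"

hfnpgkp


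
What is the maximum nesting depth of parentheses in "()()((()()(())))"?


Input: "()()((()()(())))"
Tracking depth:
  Position 0 '(': depth becomes 1
  Position 1 ')': depth becomes 0
  Position 2 '(': depth becomes 1
  Position 3 ')': depth becomes 0
  Position 4 '(': depth becomes 1
  Position 5 '(': depth becomes 2
  Position 6 '(': depth becomes 3
  Position 7 ')': depth becomes 2
  Position 8 '(': depth becomes 3
  Position 9 ')': depth becomes 2
  Position 10 '(': depth becomes 3
  Position 11 '(': depth becomes 4
  Position 12 ')': depth becomes 3
  Position 13 ')': depth becomes 2
  Position 14 ')': depth becomes 1
  Position 15 ')': depth becomes 0
Maximum depth reached: 4

4


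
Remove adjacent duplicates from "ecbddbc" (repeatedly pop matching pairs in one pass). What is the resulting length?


Input: ecbddbc
Stack-based adjacent duplicate removal:
  Read 'e': push. Stack: e
  Read 'c': push. Stack: ec
  Read 'b': push. Stack: ecb
  Read 'd': push. Stack: ecbd
  Read 'd': matches stack top 'd' => pop. Stack: ecb
  Read 'b': matches stack top 'b' => pop. Stack: ec
  Read 'c': matches stack top 'c' => pop. Stack: e
Final stack: "e" (length 1)

1


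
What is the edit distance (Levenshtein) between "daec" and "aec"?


Computing edit distance: "daec" -> "aec"
DP table:
           a    e    c
      0    1    2    3
  d   1    1    2    3
  a   2    1    2    3
  e   3    2    1    2
  c   4    3    2    1
Edit distance = dp[4][3] = 1

1


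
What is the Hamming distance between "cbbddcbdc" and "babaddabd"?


Comparing "cbbddcbdc" and "babaddabd" position by position:
  Position 0: 'c' vs 'b' => differ
  Position 1: 'b' vs 'a' => differ
  Position 2: 'b' vs 'b' => same
  Position 3: 'd' vs 'a' => differ
  Position 4: 'd' vs 'd' => same
  Position 5: 'c' vs 'd' => differ
  Position 6: 'b' vs 'a' => differ
  Position 7: 'd' vs 'b' => differ
  Position 8: 'c' vs 'd' => differ
Total differences (Hamming distance): 7

7


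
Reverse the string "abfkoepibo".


Input: abfkoepibo
Reading characters right to left:
  Position 9: 'o'
  Position 8: 'b'
  Position 7: 'i'
  Position 6: 'p'
  Position 5: 'e'
  Position 4: 'o'
  Position 3: 'k'
  Position 2: 'f'
  Position 1: 'b'
  Position 0: 'a'
Reversed: obipeokfba

obipeokfba


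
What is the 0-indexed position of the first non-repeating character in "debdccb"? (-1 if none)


Input: debdccb
Character frequencies:
  'b': 2
  'c': 2
  'd': 2
  'e': 1
Scanning left to right for freq == 1:
  Position 0 ('d'): freq=2, skip
  Position 1 ('e'): unique! => answer = 1

1


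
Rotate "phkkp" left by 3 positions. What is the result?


Input: "phkkp", rotate left by 3
First 3 characters: "phk"
Remaining characters: "kp"
Concatenate remaining + first: "kp" + "phk" = "kpphk"

kpphk


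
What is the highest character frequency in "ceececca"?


Input: ceececca
Character counts:
  'a': 1
  'c': 4
  'e': 3
Maximum frequency: 4

4


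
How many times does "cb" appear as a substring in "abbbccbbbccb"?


Searching for "cb" in "abbbccbbbccb"
Scanning each position:
  Position 0: "ab" => no
  Position 1: "bb" => no
  Position 2: "bb" => no
  Position 3: "bc" => no
  Position 4: "cc" => no
  Position 5: "cb" => MATCH
  Position 6: "bb" => no
  Position 7: "bb" => no
  Position 8: "bc" => no
  Position 9: "cc" => no
  Position 10: "cb" => MATCH
Total occurrences: 2

2


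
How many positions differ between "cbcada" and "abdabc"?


Comparing "cbcada" and "abdabc" position by position:
  Position 0: 'c' vs 'a' => DIFFER
  Position 1: 'b' vs 'b' => same
  Position 2: 'c' vs 'd' => DIFFER
  Position 3: 'a' vs 'a' => same
  Position 4: 'd' vs 'b' => DIFFER
  Position 5: 'a' vs 'c' => DIFFER
Positions that differ: 4

4


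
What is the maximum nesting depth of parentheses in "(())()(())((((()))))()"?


Input: "(())()(())((((()))))()"
Tracking depth:
  Position 0 '(': depth becomes 1
  Position 1 '(': depth becomes 2
  Position 2 ')': depth becomes 1
  Position 3 ')': depth becomes 0
  Position 4 '(': depth becomes 1
  Position 5 ')': depth becomes 0
  Position 6 '(': depth becomes 1
  Position 7 '(': depth becomes 2
  Position 8 ')': depth becomes 1
  Position 9 ')': depth becomes 0
  Position 10 '(': depth becomes 1
  Position 11 '(': depth becomes 2
  Position 12 '(': depth becomes 3
  Position 13 '(': depth becomes 4
  Position 14 '(': depth becomes 5
  Position 15 ')': depth becomes 4
  Position 16 ')': depth becomes 3
  Position 17 ')': depth becomes 2
  Position 18 ')': depth becomes 1
  Position 19 ')': depth becomes 0
  Position 20 '(': depth becomes 1
  Position 21 ')': depth becomes 0
Maximum depth reached: 5

5


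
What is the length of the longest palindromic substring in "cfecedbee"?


Input: "cfecedbee"
Checking substrings for palindromes:
  [2:5] "ece" (len 3) => palindrome
  [7:9] "ee" (len 2) => palindrome
Longest palindromic substring: "ece" with length 3

3


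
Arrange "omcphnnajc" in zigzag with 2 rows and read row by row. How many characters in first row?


Zigzag "omcphnnajc" into 2 rows:
Placing characters:
  'o' => row 0
  'm' => row 1
  'c' => row 0
  'p' => row 1
  'h' => row 0
  'n' => row 1
  'n' => row 0
  'a' => row 1
  'j' => row 0
  'c' => row 1
Rows:
  Row 0: "ochnj"
  Row 1: "mpnac"
First row length: 5

5


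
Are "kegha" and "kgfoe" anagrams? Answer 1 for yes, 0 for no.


Strings: "kegha", "kgfoe"
Sorted first:  aeghk
Sorted second: efgko
Differ at position 0: 'a' vs 'e' => not anagrams

0


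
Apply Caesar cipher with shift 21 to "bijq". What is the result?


Caesar cipher: shift "bijq" by 21
  'b' (pos 1) + 21 = pos 22 = 'w'
  'i' (pos 8) + 21 = pos 3 = 'd'
  'j' (pos 9) + 21 = pos 4 = 'e'
  'q' (pos 16) + 21 = pos 11 = 'l'
Result: wdel

wdel


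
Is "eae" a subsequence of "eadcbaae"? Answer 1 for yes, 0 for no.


Check if "eae" is a subsequence of "eadcbaae"
Greedy scan:
  Position 0 ('e'): matches sub[0] = 'e'
  Position 1 ('a'): matches sub[1] = 'a'
  Position 2 ('d'): no match needed
  Position 3 ('c'): no match needed
  Position 4 ('b'): no match needed
  Position 5 ('a'): no match needed
  Position 6 ('a'): no match needed
  Position 7 ('e'): matches sub[2] = 'e'
All 3 characters matched => is a subsequence

1


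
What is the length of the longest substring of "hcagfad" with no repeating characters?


Input: "hcagfad"
Sliding window (track last position of each char):
  Position 0 ('h'): window [0,0] length 1 -- new best
  Position 1 ('c'): window [0,1] length 2 -- new best
  Position 2 ('a'): window [0,2] length 3 -- new best
  Position 3 ('g'): window [0,3] length 4 -- new best
  Position 4 ('f'): window [0,4] length 5 -- new best
  Position 5 ('a'): repeat (last at 2), move window start to 3
  Position 5 ('a'): window [3,5] length 3
  Position 6 ('d'): window [3,6] length 4
Longest substring with no repeats: "hcagf" with length 5

5


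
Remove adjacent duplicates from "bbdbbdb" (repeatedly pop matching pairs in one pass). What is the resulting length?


Input: bbdbbdb
Stack-based adjacent duplicate removal:
  Read 'b': push. Stack: b
  Read 'b': matches stack top 'b' => pop. Stack: (empty)
  Read 'd': push. Stack: d
  Read 'b': push. Stack: db
  Read 'b': matches stack top 'b' => pop. Stack: d
  Read 'd': matches stack top 'd' => pop. Stack: (empty)
  Read 'b': push. Stack: b
Final stack: "b" (length 1)

1


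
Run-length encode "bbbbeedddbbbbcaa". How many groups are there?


Input: bbbbeedddbbbbcaa
Scanning for consecutive runs:
  Group 1: 'b' x 4 (positions 0-3)
  Group 2: 'e' x 2 (positions 4-5)
  Group 3: 'd' x 3 (positions 6-8)
  Group 4: 'b' x 4 (positions 9-12)
  Group 5: 'c' x 1 (positions 13-13)
  Group 6: 'a' x 2 (positions 14-15)
Total groups: 6

6


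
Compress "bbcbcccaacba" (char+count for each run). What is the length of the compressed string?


Input: bbcbcccaacba
Runs:
  'b' x 2 => "b2"
  'c' x 1 => "c1"
  'b' x 1 => "b1"
  'c' x 3 => "c3"
  'a' x 2 => "a2"
  'c' x 1 => "c1"
  'b' x 1 => "b1"
  'a' x 1 => "a1"
Compressed: "b2c1b1c3a2c1b1a1"
Compressed length: 16

16


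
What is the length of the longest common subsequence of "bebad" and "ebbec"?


LCS of "bebad" and "ebbec"
DP table:
           e    b    b    e    c
      0    0    0    0    0    0
  b   0    0    1    1    1    1
  e   0    1    1    1    2    2
  b   0    1    2    2    2    2
  a   0    1    2    2    2    2
  d   0    1    2    2    2    2
LCS length = dp[5][5] = 2

2


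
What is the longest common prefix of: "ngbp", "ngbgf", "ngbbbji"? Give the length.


Words: ngbp, ngbgf, ngbbbji
  Position 0: all 'n' => match
  Position 1: all 'g' => match
  Position 2: all 'b' => match
  Position 3: ('p', 'g', 'b') => mismatch, stop
LCP = "ngb" (length 3)

3


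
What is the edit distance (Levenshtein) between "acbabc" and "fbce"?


Computing edit distance: "acbabc" -> "fbce"
DP table:
           f    b    c    e
      0    1    2    3    4
  a   1    1    2    3    4
  c   2    2    2    2    3
  b   3    3    2    3    3
  a   4    4    3    3    4
  b   5    5    4    4    4
  c   6    6    5    4    5
Edit distance = dp[6][4] = 5

5


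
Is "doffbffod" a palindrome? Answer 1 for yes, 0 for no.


Input: doffbffod
Reversed: doffbffod
  Compare pos 0 ('d') with pos 8 ('d'): match
  Compare pos 1 ('o') with pos 7 ('o'): match
  Compare pos 2 ('f') with pos 6 ('f'): match
  Compare pos 3 ('f') with pos 5 ('f'): match
Result: palindrome

1


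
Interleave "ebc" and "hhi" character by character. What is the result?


Interleaving "ebc" and "hhi":
  Position 0: 'e' from first, 'h' from second => "eh"
  Position 1: 'b' from first, 'h' from second => "bh"
  Position 2: 'c' from first, 'i' from second => "ci"
Result: ehbhci

ehbhci


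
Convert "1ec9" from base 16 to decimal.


Input: "1ec9" in base 16
Positional expansion:
  Digit '1' (value 1) x 16^3 = 4096
  Digit 'e' (value 14) x 16^2 = 3584
  Digit 'c' (value 12) x 16^1 = 192
  Digit '9' (value 9) x 16^0 = 9
Sum = 7881

7881


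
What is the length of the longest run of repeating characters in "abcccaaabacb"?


Input: "abcccaaabacb"
Scanning for longest run:
  Position 1 ('b'): new char, reset run to 1
  Position 2 ('c'): new char, reset run to 1
  Position 3 ('c'): continues run of 'c', length=2
  Position 4 ('c'): continues run of 'c', length=3
  Position 5 ('a'): new char, reset run to 1
  Position 6 ('a'): continues run of 'a', length=2
  Position 7 ('a'): continues run of 'a', length=3
  Position 8 ('b'): new char, reset run to 1
  Position 9 ('a'): new char, reset run to 1
  Position 10 ('c'): new char, reset run to 1
  Position 11 ('b'): new char, reset run to 1
Longest run: 'c' with length 3

3


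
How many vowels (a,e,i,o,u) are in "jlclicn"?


Input: jlclicn
Checking each character:
  'j' at position 0: consonant
  'l' at position 1: consonant
  'c' at position 2: consonant
  'l' at position 3: consonant
  'i' at position 4: vowel (running total: 1)
  'c' at position 5: consonant
  'n' at position 6: consonant
Total vowels: 1

1


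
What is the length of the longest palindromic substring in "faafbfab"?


Input: "faafbfab"
Checking substrings for palindromes:
  [2:7] "afbfa" (len 5) => palindrome
  [0:4] "faaf" (len 4) => palindrome
  [3:6] "fbf" (len 3) => palindrome
  [1:3] "aa" (len 2) => palindrome
Longest palindromic substring: "afbfa" with length 5

5


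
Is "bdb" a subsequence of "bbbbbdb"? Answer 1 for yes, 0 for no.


Check if "bdb" is a subsequence of "bbbbbdb"
Greedy scan:
  Position 0 ('b'): matches sub[0] = 'b'
  Position 1 ('b'): no match needed
  Position 2 ('b'): no match needed
  Position 3 ('b'): no match needed
  Position 4 ('b'): no match needed
  Position 5 ('d'): matches sub[1] = 'd'
  Position 6 ('b'): matches sub[2] = 'b'
All 3 characters matched => is a subsequence

1


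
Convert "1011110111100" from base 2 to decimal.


Input: "1011110111100" in base 2
Positional expansion:
  Digit '1' (value 1) x 2^12 = 4096
  Digit '0' (value 0) x 2^11 = 0
  Digit '1' (value 1) x 2^10 = 1024
  Digit '1' (value 1) x 2^9 = 512
  Digit '1' (value 1) x 2^8 = 256
  Digit '1' (value 1) x 2^7 = 128
  Digit '0' (value 0) x 2^6 = 0
  Digit '1' (value 1) x 2^5 = 32
  Digit '1' (value 1) x 2^4 = 16
  Digit '1' (value 1) x 2^3 = 8
  Digit '1' (value 1) x 2^2 = 4
  Digit '0' (value 0) x 2^1 = 0
  Digit '0' (value 0) x 2^0 = 0
Sum = 6076

6076


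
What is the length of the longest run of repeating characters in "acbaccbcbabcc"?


Input: "acbaccbcbabcc"
Scanning for longest run:
  Position 1 ('c'): new char, reset run to 1
  Position 2 ('b'): new char, reset run to 1
  Position 3 ('a'): new char, reset run to 1
  Position 4 ('c'): new char, reset run to 1
  Position 5 ('c'): continues run of 'c', length=2
  Position 6 ('b'): new char, reset run to 1
  Position 7 ('c'): new char, reset run to 1
  Position 8 ('b'): new char, reset run to 1
  Position 9 ('a'): new char, reset run to 1
  Position 10 ('b'): new char, reset run to 1
  Position 11 ('c'): new char, reset run to 1
  Position 12 ('c'): continues run of 'c', length=2
Longest run: 'c' with length 2

2


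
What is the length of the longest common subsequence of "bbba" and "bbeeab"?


LCS of "bbba" and "bbeeab"
DP table:
           b    b    e    e    a    b
      0    0    0    0    0    0    0
  b   0    1    1    1    1    1    1
  b   0    1    2    2    2    2    2
  b   0    1    2    2    2    2    3
  a   0    1    2    2    2    3    3
LCS length = dp[4][6] = 3

3


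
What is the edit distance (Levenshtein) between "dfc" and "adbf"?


Computing edit distance: "dfc" -> "adbf"
DP table:
           a    d    b    f
      0    1    2    3    4
  d   1    1    1    2    3
  f   2    2    2    2    2
  c   3    3    3    3    3
Edit distance = dp[3][4] = 3

3


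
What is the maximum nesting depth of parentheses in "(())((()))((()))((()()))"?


Input: "(())((()))((()))((()()))"
Tracking depth:
  Position 0 '(': depth becomes 1
  Position 1 '(': depth becomes 2
  Position 2 ')': depth becomes 1
  Position 3 ')': depth becomes 0
  Position 4 '(': depth becomes 1
  Position 5 '(': depth becomes 2
  Position 6 '(': depth becomes 3
  Position 7 ')': depth becomes 2
  Position 8 ')': depth becomes 1
  Position 9 ')': depth becomes 0
  Position 10 '(': depth becomes 1
  Position 11 '(': depth becomes 2
  Position 12 '(': depth becomes 3
  Position 13 ')': depth becomes 2
  Position 14 ')': depth becomes 1
  Position 15 ')': depth becomes 0
  Position 16 '(': depth becomes 1
  Position 17 '(': depth becomes 2
  Position 18 '(': depth becomes 3
  Position 19 ')': depth becomes 2
  Position 20 '(': depth becomes 3
  Position 21 ')': depth becomes 2
  Position 22 ')': depth becomes 1
  Position 23 ')': depth becomes 0
Maximum depth reached: 3

3


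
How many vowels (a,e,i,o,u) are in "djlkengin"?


Input: djlkengin
Checking each character:
  'd' at position 0: consonant
  'j' at position 1: consonant
  'l' at position 2: consonant
  'k' at position 3: consonant
  'e' at position 4: vowel (running total: 1)
  'n' at position 5: consonant
  'g' at position 6: consonant
  'i' at position 7: vowel (running total: 2)
  'n' at position 8: consonant
Total vowels: 2

2


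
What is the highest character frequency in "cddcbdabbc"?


Input: cddcbdabbc
Character counts:
  'a': 1
  'b': 3
  'c': 3
  'd': 3
Maximum frequency: 3

3


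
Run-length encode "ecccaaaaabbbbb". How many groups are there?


Input: ecccaaaaabbbbb
Scanning for consecutive runs:
  Group 1: 'e' x 1 (positions 0-0)
  Group 2: 'c' x 3 (positions 1-3)
  Group 3: 'a' x 5 (positions 4-8)
  Group 4: 'b' x 5 (positions 9-13)
Total groups: 4

4


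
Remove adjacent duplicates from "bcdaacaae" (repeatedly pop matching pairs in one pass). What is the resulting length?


Input: bcdaacaae
Stack-based adjacent duplicate removal:
  Read 'b': push. Stack: b
  Read 'c': push. Stack: bc
  Read 'd': push. Stack: bcd
  Read 'a': push. Stack: bcda
  Read 'a': matches stack top 'a' => pop. Stack: bcd
  Read 'c': push. Stack: bcdc
  Read 'a': push. Stack: bcdca
  Read 'a': matches stack top 'a' => pop. Stack: bcdc
  Read 'e': push. Stack: bcdce
Final stack: "bcdce" (length 5)

5


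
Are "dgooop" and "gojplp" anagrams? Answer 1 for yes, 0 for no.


Strings: "dgooop", "gojplp"
Sorted first:  dgooop
Sorted second: gjlopp
Differ at position 0: 'd' vs 'g' => not anagrams

0


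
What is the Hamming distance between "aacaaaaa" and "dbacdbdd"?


Comparing "aacaaaaa" and "dbacdbdd" position by position:
  Position 0: 'a' vs 'd' => differ
  Position 1: 'a' vs 'b' => differ
  Position 2: 'c' vs 'a' => differ
  Position 3: 'a' vs 'c' => differ
  Position 4: 'a' vs 'd' => differ
  Position 5: 'a' vs 'b' => differ
  Position 6: 'a' vs 'd' => differ
  Position 7: 'a' vs 'd' => differ
Total differences (Hamming distance): 8

8


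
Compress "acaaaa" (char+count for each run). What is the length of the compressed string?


Input: acaaaa
Runs:
  'a' x 1 => "a1"
  'c' x 1 => "c1"
  'a' x 4 => "a4"
Compressed: "a1c1a4"
Compressed length: 6

6


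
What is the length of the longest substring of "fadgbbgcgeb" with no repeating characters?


Input: "fadgbbgcgeb"
Sliding window (track last position of each char):
  Position 0 ('f'): window [0,0] length 1 -- new best
  Position 1 ('a'): window [0,1] length 2 -- new best
  Position 2 ('d'): window [0,2] length 3 -- new best
  Position 3 ('g'): window [0,3] length 4 -- new best
  Position 4 ('b'): window [0,4] length 5 -- new best
  Position 5 ('b'): repeat (last at 4), move window start to 5
  Position 5 ('b'): window [5,5] length 1
  Position 6 ('g'): window [5,6] length 2
  Position 7 ('c'): window [5,7] length 3
  Position 8 ('g'): repeat (last at 6), move window start to 7
  Position 8 ('g'): window [7,8] length 2
  Position 9 ('e'): window [7,9] length 3
  Position 10 ('b'): window [7,10] length 4
Longest substring with no repeats: "fadgb" with length 5

5


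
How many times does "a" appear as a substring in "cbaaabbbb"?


Searching for "a" in "cbaaabbbb"
Scanning each position:
  Position 0: "c" => no
  Position 1: "b" => no
  Position 2: "a" => MATCH
  Position 3: "a" => MATCH
  Position 4: "a" => MATCH
  Position 5: "b" => no
  Position 6: "b" => no
  Position 7: "b" => no
  Position 8: "b" => no
Total occurrences: 3

3


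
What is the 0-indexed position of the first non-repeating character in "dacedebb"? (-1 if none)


Input: dacedebb
Character frequencies:
  'a': 1
  'b': 2
  'c': 1
  'd': 2
  'e': 2
Scanning left to right for freq == 1:
  Position 0 ('d'): freq=2, skip
  Position 1 ('a'): unique! => answer = 1

1


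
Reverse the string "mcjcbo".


Input: mcjcbo
Reading characters right to left:
  Position 5: 'o'
  Position 4: 'b'
  Position 3: 'c'
  Position 2: 'j'
  Position 1: 'c'
  Position 0: 'm'
Reversed: obcjcm

obcjcm


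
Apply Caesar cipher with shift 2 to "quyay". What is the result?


Caesar cipher: shift "quyay" by 2
  'q' (pos 16) + 2 = pos 18 = 's'
  'u' (pos 20) + 2 = pos 22 = 'w'
  'y' (pos 24) + 2 = pos 0 = 'a'
  'a' (pos 0) + 2 = pos 2 = 'c'
  'y' (pos 24) + 2 = pos 0 = 'a'
Result: swaca

swaca


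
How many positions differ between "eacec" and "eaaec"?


Comparing "eacec" and "eaaec" position by position:
  Position 0: 'e' vs 'e' => same
  Position 1: 'a' vs 'a' => same
  Position 2: 'c' vs 'a' => DIFFER
  Position 3: 'e' vs 'e' => same
  Position 4: 'c' vs 'c' => same
Positions that differ: 1

1


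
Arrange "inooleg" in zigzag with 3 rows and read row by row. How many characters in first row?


Zigzag "inooleg" into 3 rows:
Placing characters:
  'i' => row 0
  'n' => row 1
  'o' => row 2
  'o' => row 1
  'l' => row 0
  'e' => row 1
  'g' => row 2
Rows:
  Row 0: "il"
  Row 1: "noe"
  Row 2: "og"
First row length: 2

2


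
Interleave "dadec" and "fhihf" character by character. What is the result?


Interleaving "dadec" and "fhihf":
  Position 0: 'd' from first, 'f' from second => "df"
  Position 1: 'a' from first, 'h' from second => "ah"
  Position 2: 'd' from first, 'i' from second => "di"
  Position 3: 'e' from first, 'h' from second => "eh"
  Position 4: 'c' from first, 'f' from second => "cf"
Result: dfahdiehcf

dfahdiehcf


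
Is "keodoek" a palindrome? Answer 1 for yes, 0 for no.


Input: keodoek
Reversed: keodoek
  Compare pos 0 ('k') with pos 6 ('k'): match
  Compare pos 1 ('e') with pos 5 ('e'): match
  Compare pos 2 ('o') with pos 4 ('o'): match
Result: palindrome

1


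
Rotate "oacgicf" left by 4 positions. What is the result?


Input: "oacgicf", rotate left by 4
First 4 characters: "oacg"
Remaining characters: "icf"
Concatenate remaining + first: "icf" + "oacg" = "icfoacg"

icfoacg


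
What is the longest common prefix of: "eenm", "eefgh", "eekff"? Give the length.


Words: eenm, eefgh, eekff
  Position 0: all 'e' => match
  Position 1: all 'e' => match
  Position 2: ('n', 'f', 'k') => mismatch, stop
LCP = "ee" (length 2)

2


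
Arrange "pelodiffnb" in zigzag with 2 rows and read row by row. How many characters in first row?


Zigzag "pelodiffnb" into 2 rows:
Placing characters:
  'p' => row 0
  'e' => row 1
  'l' => row 0
  'o' => row 1
  'd' => row 0
  'i' => row 1
  'f' => row 0
  'f' => row 1
  'n' => row 0
  'b' => row 1
Rows:
  Row 0: "pldfn"
  Row 1: "eoifb"
First row length: 5

5


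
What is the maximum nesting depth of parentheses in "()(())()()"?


Input: "()(())()()"
Tracking depth:
  Position 0 '(': depth becomes 1
  Position 1 ')': depth becomes 0
  Position 2 '(': depth becomes 1
  Position 3 '(': depth becomes 2
  Position 4 ')': depth becomes 1
  Position 5 ')': depth becomes 0
  Position 6 '(': depth becomes 1
  Position 7 ')': depth becomes 0
  Position 8 '(': depth becomes 1
  Position 9 ')': depth becomes 0
Maximum depth reached: 2

2


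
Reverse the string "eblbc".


Input: eblbc
Reading characters right to left:
  Position 4: 'c'
  Position 3: 'b'
  Position 2: 'l'
  Position 1: 'b'
  Position 0: 'e'
Reversed: cblbe

cblbe


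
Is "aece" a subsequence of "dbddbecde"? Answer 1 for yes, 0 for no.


Check if "aece" is a subsequence of "dbddbecde"
Greedy scan:
  Position 0 ('d'): no match needed
  Position 1 ('b'): no match needed
  Position 2 ('d'): no match needed
  Position 3 ('d'): no match needed
  Position 4 ('b'): no match needed
  Position 5 ('e'): no match needed
  Position 6 ('c'): no match needed
  Position 7 ('d'): no match needed
  Position 8 ('e'): no match needed
Only matched 0/4 characters => not a subsequence

0


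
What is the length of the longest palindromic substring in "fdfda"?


Input: "fdfda"
Checking substrings for palindromes:
  [0:3] "fdf" (len 3) => palindrome
  [1:4] "dfd" (len 3) => palindrome
Longest palindromic substring: "fdf" with length 3

3


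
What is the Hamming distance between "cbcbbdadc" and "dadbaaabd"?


Comparing "cbcbbdadc" and "dadbaaabd" position by position:
  Position 0: 'c' vs 'd' => differ
  Position 1: 'b' vs 'a' => differ
  Position 2: 'c' vs 'd' => differ
  Position 3: 'b' vs 'b' => same
  Position 4: 'b' vs 'a' => differ
  Position 5: 'd' vs 'a' => differ
  Position 6: 'a' vs 'a' => same
  Position 7: 'd' vs 'b' => differ
  Position 8: 'c' vs 'd' => differ
Total differences (Hamming distance): 7

7


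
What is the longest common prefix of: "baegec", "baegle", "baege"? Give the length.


Words: baegec, baegle, baege
  Position 0: all 'b' => match
  Position 1: all 'a' => match
  Position 2: all 'e' => match
  Position 3: all 'g' => match
  Position 4: ('e', 'l', 'e') => mismatch, stop
LCP = "baeg" (length 4)

4


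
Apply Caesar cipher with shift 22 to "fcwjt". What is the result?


Caesar cipher: shift "fcwjt" by 22
  'f' (pos 5) + 22 = pos 1 = 'b'
  'c' (pos 2) + 22 = pos 24 = 'y'
  'w' (pos 22) + 22 = pos 18 = 's'
  'j' (pos 9) + 22 = pos 5 = 'f'
  't' (pos 19) + 22 = pos 15 = 'p'
Result: bysfp

bysfp


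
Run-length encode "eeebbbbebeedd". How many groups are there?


Input: eeebbbbebeedd
Scanning for consecutive runs:
  Group 1: 'e' x 3 (positions 0-2)
  Group 2: 'b' x 4 (positions 3-6)
  Group 3: 'e' x 1 (positions 7-7)
  Group 4: 'b' x 1 (positions 8-8)
  Group 5: 'e' x 2 (positions 9-10)
  Group 6: 'd' x 2 (positions 11-12)
Total groups: 6

6


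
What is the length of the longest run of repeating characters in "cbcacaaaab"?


Input: "cbcacaaaab"
Scanning for longest run:
  Position 1 ('b'): new char, reset run to 1
  Position 2 ('c'): new char, reset run to 1
  Position 3 ('a'): new char, reset run to 1
  Position 4 ('c'): new char, reset run to 1
  Position 5 ('a'): new char, reset run to 1
  Position 6 ('a'): continues run of 'a', length=2
  Position 7 ('a'): continues run of 'a', length=3
  Position 8 ('a'): continues run of 'a', length=4
  Position 9 ('b'): new char, reset run to 1
Longest run: 'a' with length 4

4


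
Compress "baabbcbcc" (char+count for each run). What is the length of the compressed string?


Input: baabbcbcc
Runs:
  'b' x 1 => "b1"
  'a' x 2 => "a2"
  'b' x 2 => "b2"
  'c' x 1 => "c1"
  'b' x 1 => "b1"
  'c' x 2 => "c2"
Compressed: "b1a2b2c1b1c2"
Compressed length: 12

12


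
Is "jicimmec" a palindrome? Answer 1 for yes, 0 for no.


Input: jicimmec
Reversed: cemmicij
  Compare pos 0 ('j') with pos 7 ('c'): MISMATCH
  Compare pos 1 ('i') with pos 6 ('e'): MISMATCH
  Compare pos 2 ('c') with pos 5 ('m'): MISMATCH
  Compare pos 3 ('i') with pos 4 ('m'): MISMATCH
Result: not a palindrome

0


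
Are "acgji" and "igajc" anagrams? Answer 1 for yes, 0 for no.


Strings: "acgji", "igajc"
Sorted first:  acgij
Sorted second: acgij
Sorted forms match => anagrams

1


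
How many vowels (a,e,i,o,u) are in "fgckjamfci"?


Input: fgckjamfci
Checking each character:
  'f' at position 0: consonant
  'g' at position 1: consonant
  'c' at position 2: consonant
  'k' at position 3: consonant
  'j' at position 4: consonant
  'a' at position 5: vowel (running total: 1)
  'm' at position 6: consonant
  'f' at position 7: consonant
  'c' at position 8: consonant
  'i' at position 9: vowel (running total: 2)
Total vowels: 2

2


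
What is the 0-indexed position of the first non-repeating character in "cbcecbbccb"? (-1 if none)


Input: cbcecbbccb
Character frequencies:
  'b': 4
  'c': 5
  'e': 1
Scanning left to right for freq == 1:
  Position 0 ('c'): freq=5, skip
  Position 1 ('b'): freq=4, skip
  Position 2 ('c'): freq=5, skip
  Position 3 ('e'): unique! => answer = 3

3


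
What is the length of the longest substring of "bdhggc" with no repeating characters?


Input: "bdhggc"
Sliding window (track last position of each char):
  Position 0 ('b'): window [0,0] length 1 -- new best
  Position 1 ('d'): window [0,1] length 2 -- new best
  Position 2 ('h'): window [0,2] length 3 -- new best
  Position 3 ('g'): window [0,3] length 4 -- new best
  Position 4 ('g'): repeat (last at 3), move window start to 4
  Position 4 ('g'): window [4,4] length 1
  Position 5 ('c'): window [4,5] length 2
Longest substring with no repeats: "bdhg" with length 4

4


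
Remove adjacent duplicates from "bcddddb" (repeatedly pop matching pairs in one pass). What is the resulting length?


Input: bcddddb
Stack-based adjacent duplicate removal:
  Read 'b': push. Stack: b
  Read 'c': push. Stack: bc
  Read 'd': push. Stack: bcd
  Read 'd': matches stack top 'd' => pop. Stack: bc
  Read 'd': push. Stack: bcd
  Read 'd': matches stack top 'd' => pop. Stack: bc
  Read 'b': push. Stack: bcb
Final stack: "bcb" (length 3)

3


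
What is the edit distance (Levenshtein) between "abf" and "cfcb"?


Computing edit distance: "abf" -> "cfcb"
DP table:
           c    f    c    b
      0    1    2    3    4
  a   1    1    2    3    4
  b   2    2    2    3    3
  f   3    3    2    3    4
Edit distance = dp[3][4] = 4

4


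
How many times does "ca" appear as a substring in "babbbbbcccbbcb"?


Searching for "ca" in "babbbbbcccbbcb"
Scanning each position:
  Position 0: "ba" => no
  Position 1: "ab" => no
  Position 2: "bb" => no
  Position 3: "bb" => no
  Position 4: "bb" => no
  Position 5: "bb" => no
  Position 6: "bc" => no
  Position 7: "cc" => no
  Position 8: "cc" => no
  Position 9: "cb" => no
  Position 10: "bb" => no
  Position 11: "bc" => no
  Position 12: "cb" => no
Total occurrences: 0

0


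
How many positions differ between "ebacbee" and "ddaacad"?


Comparing "ebacbee" and "ddaacad" position by position:
  Position 0: 'e' vs 'd' => DIFFER
  Position 1: 'b' vs 'd' => DIFFER
  Position 2: 'a' vs 'a' => same
  Position 3: 'c' vs 'a' => DIFFER
  Position 4: 'b' vs 'c' => DIFFER
  Position 5: 'e' vs 'a' => DIFFER
  Position 6: 'e' vs 'd' => DIFFER
Positions that differ: 6

6


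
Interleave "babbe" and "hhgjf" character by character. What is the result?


Interleaving "babbe" and "hhgjf":
  Position 0: 'b' from first, 'h' from second => "bh"
  Position 1: 'a' from first, 'h' from second => "ah"
  Position 2: 'b' from first, 'g' from second => "bg"
  Position 3: 'b' from first, 'j' from second => "bj"
  Position 4: 'e' from first, 'f' from second => "ef"
Result: bhahbgbjef

bhahbgbjef


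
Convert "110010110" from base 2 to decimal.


Input: "110010110" in base 2
Positional expansion:
  Digit '1' (value 1) x 2^8 = 256
  Digit '1' (value 1) x 2^7 = 128
  Digit '0' (value 0) x 2^6 = 0
  Digit '0' (value 0) x 2^5 = 0
  Digit '1' (value 1) x 2^4 = 16
  Digit '0' (value 0) x 2^3 = 0
  Digit '1' (value 1) x 2^2 = 4
  Digit '1' (value 1) x 2^1 = 2
  Digit '0' (value 0) x 2^0 = 0
Sum = 406

406


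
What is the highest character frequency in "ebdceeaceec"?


Input: ebdceeaceec
Character counts:
  'a': 1
  'b': 1
  'c': 3
  'd': 1
  'e': 5
Maximum frequency: 5

5


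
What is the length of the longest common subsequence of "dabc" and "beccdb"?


LCS of "dabc" and "beccdb"
DP table:
           b    e    c    c    d    b
      0    0    0    0    0    0    0
  d   0    0    0    0    0    1    1
  a   0    0    0    0    0    1    1
  b   0    1    1    1    1    1    2
  c   0    1    1    2    2    2    2
LCS length = dp[4][6] = 2

2


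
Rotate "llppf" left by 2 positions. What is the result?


Input: "llppf", rotate left by 2
First 2 characters: "ll"
Remaining characters: "ppf"
Concatenate remaining + first: "ppf" + "ll" = "ppfll"

ppfll


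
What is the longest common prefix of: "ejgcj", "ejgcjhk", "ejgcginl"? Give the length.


Words: ejgcj, ejgcjhk, ejgcginl
  Position 0: all 'e' => match
  Position 1: all 'j' => match
  Position 2: all 'g' => match
  Position 3: all 'c' => match
  Position 4: ('j', 'j', 'g') => mismatch, stop
LCP = "ejgc" (length 4)

4


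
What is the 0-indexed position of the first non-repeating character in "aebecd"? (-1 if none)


Input: aebecd
Character frequencies:
  'a': 1
  'b': 1
  'c': 1
  'd': 1
  'e': 2
Scanning left to right for freq == 1:
  Position 0 ('a'): unique! => answer = 0

0


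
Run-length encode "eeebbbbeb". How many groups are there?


Input: eeebbbbeb
Scanning for consecutive runs:
  Group 1: 'e' x 3 (positions 0-2)
  Group 2: 'b' x 4 (positions 3-6)
  Group 3: 'e' x 1 (positions 7-7)
  Group 4: 'b' x 1 (positions 8-8)
Total groups: 4

4


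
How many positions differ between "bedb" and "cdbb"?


Comparing "bedb" and "cdbb" position by position:
  Position 0: 'b' vs 'c' => DIFFER
  Position 1: 'e' vs 'd' => DIFFER
  Position 2: 'd' vs 'b' => DIFFER
  Position 3: 'b' vs 'b' => same
Positions that differ: 3

3


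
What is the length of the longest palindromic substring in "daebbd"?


Input: "daebbd"
Checking substrings for palindromes:
  [3:5] "bb" (len 2) => palindrome
Longest palindromic substring: "bb" with length 2

2


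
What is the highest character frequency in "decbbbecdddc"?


Input: decbbbecdddc
Character counts:
  'b': 3
  'c': 3
  'd': 4
  'e': 2
Maximum frequency: 4

4


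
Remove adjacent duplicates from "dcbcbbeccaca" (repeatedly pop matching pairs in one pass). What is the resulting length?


Input: dcbcbbeccaca
Stack-based adjacent duplicate removal:
  Read 'd': push. Stack: d
  Read 'c': push. Stack: dc
  Read 'b': push. Stack: dcb
  Read 'c': push. Stack: dcbc
  Read 'b': push. Stack: dcbcb
  Read 'b': matches stack top 'b' => pop. Stack: dcbc
  Read 'e': push. Stack: dcbce
  Read 'c': push. Stack: dcbcec
  Read 'c': matches stack top 'c' => pop. Stack: dcbce
  Read 'a': push. Stack: dcbcea
  Read 'c': push. Stack: dcbceac
  Read 'a': push. Stack: dcbceaca
Final stack: "dcbceaca" (length 8)

8


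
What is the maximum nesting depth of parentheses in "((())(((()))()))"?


Input: "((())(((()))()))"
Tracking depth:
  Position 0 '(': depth becomes 1
  Position 1 '(': depth becomes 2
  Position 2 '(': depth becomes 3
  Position 3 ')': depth becomes 2
  Position 4 ')': depth becomes 1
  Position 5 '(': depth becomes 2
  Position 6 '(': depth becomes 3
  Position 7 '(': depth becomes 4
  Position 8 '(': depth becomes 5
  Position 9 ')': depth becomes 4
  Position 10 ')': depth becomes 3
  Position 11 ')': depth becomes 2
  Position 12 '(': depth becomes 3
  Position 13 ')': depth becomes 2
  Position 14 ')': depth becomes 1
  Position 15 ')': depth becomes 0
Maximum depth reached: 5

5


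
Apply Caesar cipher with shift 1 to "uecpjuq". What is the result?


Caesar cipher: shift "uecpjuq" by 1
  'u' (pos 20) + 1 = pos 21 = 'v'
  'e' (pos 4) + 1 = pos 5 = 'f'
  'c' (pos 2) + 1 = pos 3 = 'd'
  'p' (pos 15) + 1 = pos 16 = 'q'
  'j' (pos 9) + 1 = pos 10 = 'k'
  'u' (pos 20) + 1 = pos 21 = 'v'
  'q' (pos 16) + 1 = pos 17 = 'r'
Result: vfdqkvr

vfdqkvr


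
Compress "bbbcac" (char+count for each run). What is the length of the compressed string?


Input: bbbcac
Runs:
  'b' x 3 => "b3"
  'c' x 1 => "c1"
  'a' x 1 => "a1"
  'c' x 1 => "c1"
Compressed: "b3c1a1c1"
Compressed length: 8

8


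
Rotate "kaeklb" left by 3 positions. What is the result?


Input: "kaeklb", rotate left by 3
First 3 characters: "kae"
Remaining characters: "klb"
Concatenate remaining + first: "klb" + "kae" = "klbkae"

klbkae


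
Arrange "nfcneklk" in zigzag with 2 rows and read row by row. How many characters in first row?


Zigzag "nfcneklk" into 2 rows:
Placing characters:
  'n' => row 0
  'f' => row 1
  'c' => row 0
  'n' => row 1
  'e' => row 0
  'k' => row 1
  'l' => row 0
  'k' => row 1
Rows:
  Row 0: "ncel"
  Row 1: "fnkk"
First row length: 4

4


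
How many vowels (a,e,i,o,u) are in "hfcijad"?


Input: hfcijad
Checking each character:
  'h' at position 0: consonant
  'f' at position 1: consonant
  'c' at position 2: consonant
  'i' at position 3: vowel (running total: 1)
  'j' at position 4: consonant
  'a' at position 5: vowel (running total: 2)
  'd' at position 6: consonant
Total vowels: 2

2


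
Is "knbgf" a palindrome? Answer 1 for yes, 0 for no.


Input: knbgf
Reversed: fgbnk
  Compare pos 0 ('k') with pos 4 ('f'): MISMATCH
  Compare pos 1 ('n') with pos 3 ('g'): MISMATCH
Result: not a palindrome

0


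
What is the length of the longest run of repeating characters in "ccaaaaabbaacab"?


Input: "ccaaaaabbaacab"
Scanning for longest run:
  Position 1 ('c'): continues run of 'c', length=2
  Position 2 ('a'): new char, reset run to 1
  Position 3 ('a'): continues run of 'a', length=2
  Position 4 ('a'): continues run of 'a', length=3
  Position 5 ('a'): continues run of 'a', length=4
  Position 6 ('a'): continues run of 'a', length=5
  Position 7 ('b'): new char, reset run to 1
  Position 8 ('b'): continues run of 'b', length=2
  Position 9 ('a'): new char, reset run to 1
  Position 10 ('a'): continues run of 'a', length=2
  Position 11 ('c'): new char, reset run to 1
  Position 12 ('a'): new char, reset run to 1
  Position 13 ('b'): new char, reset run to 1
Longest run: 'a' with length 5

5


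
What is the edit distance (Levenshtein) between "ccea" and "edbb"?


Computing edit distance: "ccea" -> "edbb"
DP table:
           e    d    b    b
      0    1    2    3    4
  c   1    1    2    3    4
  c   2    2    2    3    4
  e   3    2    3    3    4
  a   4    3    3    4    4
Edit distance = dp[4][4] = 4

4


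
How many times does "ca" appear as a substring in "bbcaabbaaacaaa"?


Searching for "ca" in "bbcaabbaaacaaa"
Scanning each position:
  Position 0: "bb" => no
  Position 1: "bc" => no
  Position 2: "ca" => MATCH
  Position 3: "aa" => no
  Position 4: "ab" => no
  Position 5: "bb" => no
  Position 6: "ba" => no
  Position 7: "aa" => no
  Position 8: "aa" => no
  Position 9: "ac" => no
  Position 10: "ca" => MATCH
  Position 11: "aa" => no
  Position 12: "aa" => no
Total occurrences: 2

2


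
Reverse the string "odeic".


Input: odeic
Reading characters right to left:
  Position 4: 'c'
  Position 3: 'i'
  Position 2: 'e'
  Position 1: 'd'
  Position 0: 'o'
Reversed: ciedo

ciedo


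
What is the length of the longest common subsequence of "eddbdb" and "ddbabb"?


LCS of "eddbdb" and "ddbabb"
DP table:
           d    d    b    a    b    b
      0    0    0    0    0    0    0
  e   0    0    0    0    0    0    0
  d   0    1    1    1    1    1    1
  d   0    1    2    2    2    2    2
  b   0    1    2    3    3    3    3
  d   0    1    2    3    3    3    3
  b   0    1    2    3    3    4    4
LCS length = dp[6][6] = 4

4


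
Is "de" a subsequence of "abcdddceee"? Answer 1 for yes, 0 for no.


Check if "de" is a subsequence of "abcdddceee"
Greedy scan:
  Position 0 ('a'): no match needed
  Position 1 ('b'): no match needed
  Position 2 ('c'): no match needed
  Position 3 ('d'): matches sub[0] = 'd'
  Position 4 ('d'): no match needed
  Position 5 ('d'): no match needed
  Position 6 ('c'): no match needed
  Position 7 ('e'): matches sub[1] = 'e'
  Position 8 ('e'): no match needed
  Position 9 ('e'): no match needed
All 2 characters matched => is a subsequence

1


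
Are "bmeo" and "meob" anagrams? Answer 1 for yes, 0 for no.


Strings: "bmeo", "meob"
Sorted first:  bemo
Sorted second: bemo
Sorted forms match => anagrams

1


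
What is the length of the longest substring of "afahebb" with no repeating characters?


Input: "afahebb"
Sliding window (track last position of each char):
  Position 0 ('a'): window [0,0] length 1 -- new best
  Position 1 ('f'): window [0,1] length 2 -- new best
  Position 2 ('a'): repeat (last at 0), move window start to 1
  Position 2 ('a'): window [1,2] length 2
  Position 3 ('h'): window [1,3] length 3 -- new best
  Position 4 ('e'): window [1,4] length 4 -- new best
  Position 5 ('b'): window [1,5] length 5 -- new best
  Position 6 ('b'): repeat (last at 5), move window start to 6
  Position 6 ('b'): window [6,6] length 1
Longest substring with no repeats: "faheb" with length 5

5
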